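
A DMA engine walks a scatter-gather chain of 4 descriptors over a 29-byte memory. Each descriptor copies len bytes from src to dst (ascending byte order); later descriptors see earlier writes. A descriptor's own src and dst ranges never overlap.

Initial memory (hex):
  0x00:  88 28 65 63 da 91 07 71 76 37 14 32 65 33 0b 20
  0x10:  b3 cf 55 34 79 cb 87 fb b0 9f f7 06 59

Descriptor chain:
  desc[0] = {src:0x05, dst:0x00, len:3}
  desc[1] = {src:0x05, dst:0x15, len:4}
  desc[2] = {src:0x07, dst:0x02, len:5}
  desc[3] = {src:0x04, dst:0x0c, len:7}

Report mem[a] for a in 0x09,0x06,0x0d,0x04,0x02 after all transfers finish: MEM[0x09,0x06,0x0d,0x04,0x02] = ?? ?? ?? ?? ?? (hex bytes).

[0] 0x05->0x00 len=3 : 91 07 71
[1] 0x05->0x15 len=4 : 91 07 71 76
[2] 0x07->0x02 len=5 : 71 76 37 14 32
[3] 0x04->0x0c len=7 : 37 14 32 71 76 37 14
query mem[0x09]=0x37, mem[0x06]=0x32, mem[0x0d]=0x14, mem[0x04]=0x37, mem[0x02]=0x71

MEM[0x09,0x06,0x0d,0x04,0x02] = 37 32 14 37 71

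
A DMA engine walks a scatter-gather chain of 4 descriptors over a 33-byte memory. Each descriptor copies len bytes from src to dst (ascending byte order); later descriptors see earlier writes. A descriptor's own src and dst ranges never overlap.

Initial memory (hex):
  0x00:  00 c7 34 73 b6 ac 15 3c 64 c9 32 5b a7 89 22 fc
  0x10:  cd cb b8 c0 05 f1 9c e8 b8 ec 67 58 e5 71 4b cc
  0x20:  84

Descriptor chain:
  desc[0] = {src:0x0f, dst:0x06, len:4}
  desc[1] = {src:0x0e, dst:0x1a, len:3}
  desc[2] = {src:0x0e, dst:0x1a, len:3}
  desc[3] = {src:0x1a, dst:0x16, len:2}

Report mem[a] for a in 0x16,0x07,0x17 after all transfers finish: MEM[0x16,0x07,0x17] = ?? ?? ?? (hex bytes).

MEM[0x16,0x07,0x17] = 22 cd fc

[0] 0x0f->0x06 len=4 : fc cd cb b8
[1] 0x0e->0x1a len=3 : 22 fc cd
[2] 0x0e->0x1a len=3 : 22 fc cd
[3] 0x1a->0x16 len=2 : 22 fc
query mem[0x16]=0x22, mem[0x07]=0xcd, mem[0x17]=0xfc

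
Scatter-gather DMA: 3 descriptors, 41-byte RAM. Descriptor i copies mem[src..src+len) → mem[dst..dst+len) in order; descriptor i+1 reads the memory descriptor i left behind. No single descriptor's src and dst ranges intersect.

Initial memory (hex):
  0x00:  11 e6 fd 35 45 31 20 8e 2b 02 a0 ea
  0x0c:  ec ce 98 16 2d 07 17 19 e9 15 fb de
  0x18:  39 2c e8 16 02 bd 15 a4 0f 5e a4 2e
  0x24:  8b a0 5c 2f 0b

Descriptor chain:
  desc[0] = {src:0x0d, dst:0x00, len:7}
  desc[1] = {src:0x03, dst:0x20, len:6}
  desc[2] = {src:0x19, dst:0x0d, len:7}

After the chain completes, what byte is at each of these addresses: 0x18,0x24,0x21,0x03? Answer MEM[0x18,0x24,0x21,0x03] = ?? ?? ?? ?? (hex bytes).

MEM[0x18,0x24,0x21,0x03] = 39 8e 07 2d

D0: mem[0x00..0x06] <- [ce 98 16 2d 07 17 19]
D1: mem[0x20..0x25] <- [2d 07 17 19 8e 2b]
D2: mem[0x0d..0x13] <- [2c e8 16 02 bd 15 a4]
query mem[0x18]=0x39, mem[0x24]=0x8e, mem[0x21]=0x07, mem[0x03]=0x2d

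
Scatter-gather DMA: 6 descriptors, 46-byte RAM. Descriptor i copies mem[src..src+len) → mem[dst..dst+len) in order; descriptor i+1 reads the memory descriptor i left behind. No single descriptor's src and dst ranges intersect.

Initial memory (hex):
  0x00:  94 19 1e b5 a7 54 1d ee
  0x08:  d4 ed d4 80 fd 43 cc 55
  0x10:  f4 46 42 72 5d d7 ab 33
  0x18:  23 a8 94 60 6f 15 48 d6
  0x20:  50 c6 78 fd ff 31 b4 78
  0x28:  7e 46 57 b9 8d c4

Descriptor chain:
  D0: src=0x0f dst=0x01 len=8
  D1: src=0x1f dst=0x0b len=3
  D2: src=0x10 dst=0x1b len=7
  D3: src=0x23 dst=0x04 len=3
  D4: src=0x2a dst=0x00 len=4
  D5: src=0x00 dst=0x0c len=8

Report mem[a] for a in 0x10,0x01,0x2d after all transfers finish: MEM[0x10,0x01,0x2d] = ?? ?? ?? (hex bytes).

MEM[0x10,0x01,0x2d] = fd b9 c4

#0 dst[0x01+8] := {0x55,0xf4,0x46,0x42,0x72,0x5d,0xd7,0xab}
#1 dst[0x0b+3] := {0xd6,0x50,0xc6}
#2 dst[0x1b+7] := {0xf4,0x46,0x42,0x72,0x5d,0xd7,0xab}
#3 dst[0x04+3] := {0xfd,0xff,0x31}
#4 dst[0x00+4] := {0x57,0xb9,0x8d,0xc4}
#5 dst[0x0c+8] := {0x57,0xb9,0x8d,0xc4,0xfd,0xff,0x31,0xd7}
query mem[0x10]=0xfd, mem[0x01]=0xb9, mem[0x2d]=0xc4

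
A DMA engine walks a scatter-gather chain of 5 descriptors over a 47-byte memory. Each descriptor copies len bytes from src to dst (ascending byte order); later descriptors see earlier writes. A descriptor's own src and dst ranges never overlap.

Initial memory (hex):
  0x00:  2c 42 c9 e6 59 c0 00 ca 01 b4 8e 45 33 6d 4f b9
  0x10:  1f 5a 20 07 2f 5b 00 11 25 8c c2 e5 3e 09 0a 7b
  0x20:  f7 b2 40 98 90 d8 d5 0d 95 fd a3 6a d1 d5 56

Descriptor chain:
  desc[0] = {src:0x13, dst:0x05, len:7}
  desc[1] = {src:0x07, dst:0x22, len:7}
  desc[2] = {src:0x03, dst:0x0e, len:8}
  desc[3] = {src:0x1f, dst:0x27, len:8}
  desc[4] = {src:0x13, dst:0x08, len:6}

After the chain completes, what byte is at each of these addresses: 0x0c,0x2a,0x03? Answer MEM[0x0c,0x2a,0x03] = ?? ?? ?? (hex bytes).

MEM[0x0c,0x2a,0x03] = 11 5b e6

[0] 0x13->0x05 len=7 : 07 2f 5b 00 11 25 8c
[1] 0x07->0x22 len=7 : 5b 00 11 25 8c 33 6d
[2] 0x03->0x0e len=8 : e6 59 07 2f 5b 00 11 25
[3] 0x1f->0x27 len=8 : 7b f7 b2 5b 00 11 25 8c
[4] 0x13->0x08 len=6 : 00 11 25 00 11 25
query mem[0x0c]=0x11, mem[0x2a]=0x5b, mem[0x03]=0xe6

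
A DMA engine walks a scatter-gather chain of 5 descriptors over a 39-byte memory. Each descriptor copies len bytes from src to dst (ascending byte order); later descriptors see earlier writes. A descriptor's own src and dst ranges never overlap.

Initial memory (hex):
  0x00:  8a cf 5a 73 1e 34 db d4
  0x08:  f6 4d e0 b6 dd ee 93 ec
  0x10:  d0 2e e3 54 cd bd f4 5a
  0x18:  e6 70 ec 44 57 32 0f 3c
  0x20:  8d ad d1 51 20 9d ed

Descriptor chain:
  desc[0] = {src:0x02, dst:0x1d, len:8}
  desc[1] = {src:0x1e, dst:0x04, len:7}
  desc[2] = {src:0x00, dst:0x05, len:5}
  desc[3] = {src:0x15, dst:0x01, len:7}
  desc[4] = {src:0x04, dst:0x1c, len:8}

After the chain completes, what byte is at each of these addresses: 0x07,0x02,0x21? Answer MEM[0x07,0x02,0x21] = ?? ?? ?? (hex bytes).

MEM[0x07,0x02,0x21] = 44 f4 73

#0 dst[0x1d+8] := {0x5a,0x73,0x1e,0x34,0xdb,0xd4,0xf6,0x4d}
#1 dst[0x04+7] := {0x73,0x1e,0x34,0xdb,0xd4,0xf6,0x4d}
#2 dst[0x05+5] := {0x8a,0xcf,0x5a,0x73,0x73}
#3 dst[0x01+7] := {0xbd,0xf4,0x5a,0xe6,0x70,0xec,0x44}
#4 dst[0x1c+8] := {0xe6,0x70,0xec,0x44,0x73,0x73,0x4d,0xb6}
query mem[0x07]=0x44, mem[0x02]=0xf4, mem[0x21]=0x73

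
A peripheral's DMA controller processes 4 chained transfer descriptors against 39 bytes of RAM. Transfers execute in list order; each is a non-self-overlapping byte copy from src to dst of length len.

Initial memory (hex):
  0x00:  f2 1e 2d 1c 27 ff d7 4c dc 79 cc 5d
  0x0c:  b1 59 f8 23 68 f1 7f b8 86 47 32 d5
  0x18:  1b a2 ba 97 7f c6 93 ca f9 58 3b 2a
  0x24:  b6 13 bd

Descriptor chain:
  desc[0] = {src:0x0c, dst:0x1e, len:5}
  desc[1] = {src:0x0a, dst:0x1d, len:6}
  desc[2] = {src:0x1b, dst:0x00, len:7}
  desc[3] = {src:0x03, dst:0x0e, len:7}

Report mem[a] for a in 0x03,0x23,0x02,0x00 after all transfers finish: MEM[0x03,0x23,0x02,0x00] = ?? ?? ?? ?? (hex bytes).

MEM[0x03,0x23,0x02,0x00] = 5d 2a cc 97

[0] 0x0c->0x1e len=5 : b1 59 f8 23 68
[1] 0x0a->0x1d len=6 : cc 5d b1 59 f8 23
[2] 0x1b->0x00 len=7 : 97 7f cc 5d b1 59 f8
[3] 0x03->0x0e len=7 : 5d b1 59 f8 4c dc 79
query mem[0x03]=0x5d, mem[0x23]=0x2a, mem[0x02]=0xcc, mem[0x00]=0x97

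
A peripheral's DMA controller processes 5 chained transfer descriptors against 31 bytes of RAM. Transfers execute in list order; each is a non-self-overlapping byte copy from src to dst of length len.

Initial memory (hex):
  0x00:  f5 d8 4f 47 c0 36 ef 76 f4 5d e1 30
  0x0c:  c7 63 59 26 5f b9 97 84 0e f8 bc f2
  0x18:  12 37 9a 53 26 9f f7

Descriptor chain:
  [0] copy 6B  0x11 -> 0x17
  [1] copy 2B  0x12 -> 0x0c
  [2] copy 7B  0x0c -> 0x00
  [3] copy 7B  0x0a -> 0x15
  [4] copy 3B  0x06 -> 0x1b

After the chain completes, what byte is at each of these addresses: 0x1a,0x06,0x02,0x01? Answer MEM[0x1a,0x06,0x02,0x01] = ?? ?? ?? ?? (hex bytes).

MEM[0x1a,0x06,0x02,0x01] = 26 97 59 84

  after D0: wrote 6B at 0x17 = b997840ef8bc
  after D1: wrote 2B at 0x0c = 9784
  after D2: wrote 7B at 0x00 = 978459265fb997
  after D3: wrote 7B at 0x15 = e130978459265f
  after D4: wrote 3B at 0x1b = 9776f4
query mem[0x1a]=0x26, mem[0x06]=0x97, mem[0x02]=0x59, mem[0x01]=0x84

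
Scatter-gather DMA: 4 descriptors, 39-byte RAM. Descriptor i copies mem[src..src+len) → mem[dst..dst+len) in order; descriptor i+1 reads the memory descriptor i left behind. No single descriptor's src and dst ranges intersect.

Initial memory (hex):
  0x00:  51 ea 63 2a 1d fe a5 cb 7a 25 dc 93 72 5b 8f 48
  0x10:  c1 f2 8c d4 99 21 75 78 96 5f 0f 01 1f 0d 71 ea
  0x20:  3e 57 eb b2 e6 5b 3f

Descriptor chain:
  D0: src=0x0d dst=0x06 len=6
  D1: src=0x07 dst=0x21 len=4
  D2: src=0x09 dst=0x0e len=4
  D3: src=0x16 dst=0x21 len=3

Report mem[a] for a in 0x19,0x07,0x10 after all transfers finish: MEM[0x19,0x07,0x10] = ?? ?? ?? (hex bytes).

MEM[0x19,0x07,0x10] = 5f 8f 8c

[0] 0x0d->0x06 len=6 : 5b 8f 48 c1 f2 8c
[1] 0x07->0x21 len=4 : 8f 48 c1 f2
[2] 0x09->0x0e len=4 : c1 f2 8c 72
[3] 0x16->0x21 len=3 : 75 78 96
query mem[0x19]=0x5f, mem[0x07]=0x8f, mem[0x10]=0x8c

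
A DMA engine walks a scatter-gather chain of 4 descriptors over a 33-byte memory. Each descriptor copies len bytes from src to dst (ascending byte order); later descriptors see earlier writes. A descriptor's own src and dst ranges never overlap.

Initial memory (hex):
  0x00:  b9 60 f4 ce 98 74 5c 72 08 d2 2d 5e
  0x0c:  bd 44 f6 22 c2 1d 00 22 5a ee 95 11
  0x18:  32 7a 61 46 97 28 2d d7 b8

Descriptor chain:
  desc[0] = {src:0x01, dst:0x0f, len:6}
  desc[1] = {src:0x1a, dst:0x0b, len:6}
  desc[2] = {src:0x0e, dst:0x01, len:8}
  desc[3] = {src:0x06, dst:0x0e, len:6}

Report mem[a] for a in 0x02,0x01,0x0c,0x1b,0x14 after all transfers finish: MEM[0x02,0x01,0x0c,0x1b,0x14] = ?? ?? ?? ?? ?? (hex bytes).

MEM[0x02,0x01,0x0c,0x1b,0x14] = 2d 28 46 46 5c

#0 dst[0x0f+6] := {0x60,0xf4,0xce,0x98,0x74,0x5c}
#1 dst[0x0b+6] := {0x61,0x46,0x97,0x28,0x2d,0xd7}
#2 dst[0x01+8] := {0x28,0x2d,0xd7,0xce,0x98,0x74,0x5c,0xee}
#3 dst[0x0e+6] := {0x74,0x5c,0xee,0xd2,0x2d,0x61}
query mem[0x02]=0x2d, mem[0x01]=0x28, mem[0x0c]=0x46, mem[0x1b]=0x46, mem[0x14]=0x5c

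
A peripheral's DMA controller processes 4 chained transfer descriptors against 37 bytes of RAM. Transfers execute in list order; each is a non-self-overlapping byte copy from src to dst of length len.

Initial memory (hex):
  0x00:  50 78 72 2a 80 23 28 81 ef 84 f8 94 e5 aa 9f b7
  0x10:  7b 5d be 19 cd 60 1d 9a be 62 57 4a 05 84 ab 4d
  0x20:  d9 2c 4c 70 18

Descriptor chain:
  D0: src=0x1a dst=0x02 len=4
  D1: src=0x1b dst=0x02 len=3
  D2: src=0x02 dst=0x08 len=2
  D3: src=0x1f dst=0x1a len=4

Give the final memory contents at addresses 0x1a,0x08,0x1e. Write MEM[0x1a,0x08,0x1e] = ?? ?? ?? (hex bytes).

MEM[0x1a,0x08,0x1e] = 4d 4a ab

  after D0: wrote 4B at 0x02 = 574a0584
  after D1: wrote 3B at 0x02 = 4a0584
  after D2: wrote 2B at 0x08 = 4a05
  after D3: wrote 4B at 0x1a = 4dd92c4c
query mem[0x1a]=0x4d, mem[0x08]=0x4a, mem[0x1e]=0xab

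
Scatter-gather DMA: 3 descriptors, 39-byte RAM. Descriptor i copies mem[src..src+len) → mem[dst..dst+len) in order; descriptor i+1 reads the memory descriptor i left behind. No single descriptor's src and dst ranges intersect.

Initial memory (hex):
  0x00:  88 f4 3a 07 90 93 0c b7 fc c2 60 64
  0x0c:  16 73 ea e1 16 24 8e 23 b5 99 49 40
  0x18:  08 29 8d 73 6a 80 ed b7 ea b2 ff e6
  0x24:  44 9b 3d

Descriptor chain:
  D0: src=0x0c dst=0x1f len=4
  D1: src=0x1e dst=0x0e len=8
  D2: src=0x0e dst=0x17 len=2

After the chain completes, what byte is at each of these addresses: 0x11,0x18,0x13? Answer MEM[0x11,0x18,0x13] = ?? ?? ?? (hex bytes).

MEM[0x11,0x18,0x13] = ea 16 e6

  after D0: wrote 4B at 0x1f = 1673eae1
  after D1: wrote 8B at 0x0e = ed1673eae1e6449b
  after D2: wrote 2B at 0x17 = ed16
query mem[0x11]=0xea, mem[0x18]=0x16, mem[0x13]=0xe6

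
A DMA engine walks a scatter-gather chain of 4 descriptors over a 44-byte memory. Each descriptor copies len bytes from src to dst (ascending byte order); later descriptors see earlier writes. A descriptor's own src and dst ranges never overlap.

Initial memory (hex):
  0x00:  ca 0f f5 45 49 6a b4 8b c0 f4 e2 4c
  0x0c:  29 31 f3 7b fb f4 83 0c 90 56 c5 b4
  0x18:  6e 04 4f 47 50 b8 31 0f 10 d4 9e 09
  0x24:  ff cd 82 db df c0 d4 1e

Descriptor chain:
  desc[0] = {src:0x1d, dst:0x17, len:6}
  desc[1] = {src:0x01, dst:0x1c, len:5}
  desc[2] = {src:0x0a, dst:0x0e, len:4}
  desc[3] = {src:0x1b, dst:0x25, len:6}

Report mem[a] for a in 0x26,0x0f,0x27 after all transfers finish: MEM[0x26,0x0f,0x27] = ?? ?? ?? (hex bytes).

MEM[0x26,0x0f,0x27] = 0f 4c f5

[0] 0x1d->0x17 len=6 : b8 31 0f 10 d4 9e
[1] 0x01->0x1c len=5 : 0f f5 45 49 6a
[2] 0x0a->0x0e len=4 : e2 4c 29 31
[3] 0x1b->0x25 len=6 : d4 0f f5 45 49 6a
query mem[0x26]=0x0f, mem[0x0f]=0x4c, mem[0x27]=0xf5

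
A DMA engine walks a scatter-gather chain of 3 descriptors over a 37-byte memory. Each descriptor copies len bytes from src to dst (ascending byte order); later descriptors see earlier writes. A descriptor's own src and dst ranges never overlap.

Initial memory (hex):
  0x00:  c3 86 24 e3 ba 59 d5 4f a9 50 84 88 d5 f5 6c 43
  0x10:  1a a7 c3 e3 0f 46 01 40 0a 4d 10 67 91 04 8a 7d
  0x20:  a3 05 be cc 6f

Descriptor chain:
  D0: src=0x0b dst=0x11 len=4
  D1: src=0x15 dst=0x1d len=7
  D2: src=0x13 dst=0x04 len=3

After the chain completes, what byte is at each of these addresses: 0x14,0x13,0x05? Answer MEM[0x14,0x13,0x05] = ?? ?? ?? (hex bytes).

  after D0: wrote 4B at 0x11 = 88d5f56c
  after D1: wrote 7B at 0x1d = 4601400a4d1067
  after D2: wrote 3B at 0x04 = f56c46
query mem[0x14]=0x6c, mem[0x13]=0xf5, mem[0x05]=0x6c

MEM[0x14,0x13,0x05] = 6c f5 6c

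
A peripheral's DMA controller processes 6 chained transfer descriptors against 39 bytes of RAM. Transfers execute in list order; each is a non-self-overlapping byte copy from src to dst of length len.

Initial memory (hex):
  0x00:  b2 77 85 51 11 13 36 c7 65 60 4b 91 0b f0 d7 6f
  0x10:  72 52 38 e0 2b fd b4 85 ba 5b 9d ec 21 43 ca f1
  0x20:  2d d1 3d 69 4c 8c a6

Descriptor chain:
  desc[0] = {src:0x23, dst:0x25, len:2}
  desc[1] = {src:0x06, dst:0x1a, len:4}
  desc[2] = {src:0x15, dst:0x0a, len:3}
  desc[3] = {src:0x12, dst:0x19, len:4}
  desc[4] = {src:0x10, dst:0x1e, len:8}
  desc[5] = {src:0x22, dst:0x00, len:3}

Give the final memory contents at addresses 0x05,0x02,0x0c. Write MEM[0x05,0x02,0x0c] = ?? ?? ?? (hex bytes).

D0: mem[0x25..0x26] <- [69 4c]
D1: mem[0x1a..0x1d] <- [36 c7 65 60]
D2: mem[0x0a..0x0c] <- [fd b4 85]
D3: mem[0x19..0x1c] <- [38 e0 2b fd]
D4: mem[0x1e..0x25] <- [72 52 38 e0 2b fd b4 85]
D5: mem[0x00..0x02] <- [2b fd b4]
query mem[0x05]=0x13, mem[0x02]=0xb4, mem[0x0c]=0x85

MEM[0x05,0x02,0x0c] = 13 b4 85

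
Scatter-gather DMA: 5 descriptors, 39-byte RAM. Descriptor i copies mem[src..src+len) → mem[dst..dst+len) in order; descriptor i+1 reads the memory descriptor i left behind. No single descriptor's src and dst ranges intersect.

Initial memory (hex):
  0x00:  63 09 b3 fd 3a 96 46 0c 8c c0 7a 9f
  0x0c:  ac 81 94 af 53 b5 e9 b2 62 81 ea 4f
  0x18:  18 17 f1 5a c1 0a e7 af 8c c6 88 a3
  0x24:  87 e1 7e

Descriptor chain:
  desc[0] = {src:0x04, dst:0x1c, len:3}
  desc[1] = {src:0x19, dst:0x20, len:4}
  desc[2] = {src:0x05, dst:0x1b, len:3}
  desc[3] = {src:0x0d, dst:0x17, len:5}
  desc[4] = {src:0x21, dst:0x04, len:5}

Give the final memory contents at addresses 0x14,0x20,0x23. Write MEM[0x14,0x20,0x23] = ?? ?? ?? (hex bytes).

#0 dst[0x1c+3] := {0x3a,0x96,0x46}
#1 dst[0x20+4] := {0x17,0xf1,0x5a,0x3a}
#2 dst[0x1b+3] := {0x96,0x46,0x0c}
#3 dst[0x17+5] := {0x81,0x94,0xaf,0x53,0xb5}
#4 dst[0x04+5] := {0xf1,0x5a,0x3a,0x87,0xe1}
query mem[0x14]=0x62, mem[0x20]=0x17, mem[0x23]=0x3a

MEM[0x14,0x20,0x23] = 62 17 3a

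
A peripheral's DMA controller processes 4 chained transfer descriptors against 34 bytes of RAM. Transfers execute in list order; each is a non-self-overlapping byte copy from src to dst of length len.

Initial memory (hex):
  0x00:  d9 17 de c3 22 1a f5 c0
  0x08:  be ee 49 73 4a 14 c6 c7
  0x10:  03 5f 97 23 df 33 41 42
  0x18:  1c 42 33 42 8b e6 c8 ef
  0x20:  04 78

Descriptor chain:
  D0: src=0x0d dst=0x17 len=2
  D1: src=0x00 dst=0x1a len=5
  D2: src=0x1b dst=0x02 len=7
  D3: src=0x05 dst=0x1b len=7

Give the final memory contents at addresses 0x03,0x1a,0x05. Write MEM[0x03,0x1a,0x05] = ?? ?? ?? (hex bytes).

MEM[0x03,0x1a,0x05] = de d9 22

D0: mem[0x17..0x18] <- [14 c6]
D1: mem[0x1a..0x1e] <- [d9 17 de c3 22]
D2: mem[0x02..0x08] <- [17 de c3 22 ef 04 78]
D3: mem[0x1b..0x21] <- [22 ef 04 78 ee 49 73]
query mem[0x03]=0xde, mem[0x1a]=0xd9, mem[0x05]=0x22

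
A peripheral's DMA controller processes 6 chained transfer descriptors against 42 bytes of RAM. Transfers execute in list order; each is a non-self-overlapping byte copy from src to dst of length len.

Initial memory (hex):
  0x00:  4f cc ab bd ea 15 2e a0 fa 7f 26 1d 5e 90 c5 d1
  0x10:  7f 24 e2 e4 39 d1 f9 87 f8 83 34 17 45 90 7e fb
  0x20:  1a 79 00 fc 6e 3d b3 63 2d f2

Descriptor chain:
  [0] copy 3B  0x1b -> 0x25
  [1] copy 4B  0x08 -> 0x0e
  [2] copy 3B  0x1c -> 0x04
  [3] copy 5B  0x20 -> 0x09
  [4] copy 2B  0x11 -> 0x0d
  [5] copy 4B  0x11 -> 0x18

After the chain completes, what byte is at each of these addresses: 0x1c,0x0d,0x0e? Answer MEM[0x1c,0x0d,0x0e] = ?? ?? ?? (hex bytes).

[0] 0x1b->0x25 len=3 : 17 45 90
[1] 0x08->0x0e len=4 : fa 7f 26 1d
[2] 0x1c->0x04 len=3 : 45 90 7e
[3] 0x20->0x09 len=5 : 1a 79 00 fc 6e
[4] 0x11->0x0d len=2 : 1d e2
[5] 0x11->0x18 len=4 : 1d e2 e4 39
query mem[0x1c]=0x45, mem[0x0d]=0x1d, mem[0x0e]=0xe2

MEM[0x1c,0x0d,0x0e] = 45 1d e2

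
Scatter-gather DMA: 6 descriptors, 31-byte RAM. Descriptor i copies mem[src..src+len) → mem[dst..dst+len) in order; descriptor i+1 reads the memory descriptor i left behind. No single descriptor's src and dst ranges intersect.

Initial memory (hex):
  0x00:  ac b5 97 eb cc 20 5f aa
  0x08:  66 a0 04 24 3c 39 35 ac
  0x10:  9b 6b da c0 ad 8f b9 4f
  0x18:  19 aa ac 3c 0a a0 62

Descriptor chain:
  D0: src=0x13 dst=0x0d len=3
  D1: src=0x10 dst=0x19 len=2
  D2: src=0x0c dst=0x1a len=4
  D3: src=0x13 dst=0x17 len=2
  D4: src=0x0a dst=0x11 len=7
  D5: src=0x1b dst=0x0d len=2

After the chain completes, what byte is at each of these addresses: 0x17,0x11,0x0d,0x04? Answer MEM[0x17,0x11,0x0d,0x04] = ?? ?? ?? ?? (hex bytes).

[0] 0x13->0x0d len=3 : c0 ad 8f
[1] 0x10->0x19 len=2 : 9b 6b
[2] 0x0c->0x1a len=4 : 3c c0 ad 8f
[3] 0x13->0x17 len=2 : c0 ad
[4] 0x0a->0x11 len=7 : 04 24 3c c0 ad 8f 9b
[5] 0x1b->0x0d len=2 : c0 ad
query mem[0x17]=0x9b, mem[0x11]=0x04, mem[0x0d]=0xc0, mem[0x04]=0xcc

MEM[0x17,0x11,0x0d,0x04] = 9b 04 c0 cc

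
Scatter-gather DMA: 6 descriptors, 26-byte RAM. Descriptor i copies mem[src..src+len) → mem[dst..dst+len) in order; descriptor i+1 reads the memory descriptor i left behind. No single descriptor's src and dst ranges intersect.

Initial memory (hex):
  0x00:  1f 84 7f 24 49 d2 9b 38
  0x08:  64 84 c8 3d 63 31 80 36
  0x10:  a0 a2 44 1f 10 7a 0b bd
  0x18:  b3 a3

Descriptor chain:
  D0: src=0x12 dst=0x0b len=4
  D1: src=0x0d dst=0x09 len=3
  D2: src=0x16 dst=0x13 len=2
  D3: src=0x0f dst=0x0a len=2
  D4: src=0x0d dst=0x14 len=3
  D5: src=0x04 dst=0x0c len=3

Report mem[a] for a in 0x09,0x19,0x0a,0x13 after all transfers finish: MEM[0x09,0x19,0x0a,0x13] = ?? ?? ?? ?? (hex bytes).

MEM[0x09,0x19,0x0a,0x13] = 10 a3 36 0b

  after D0: wrote 4B at 0x0b = 441f107a
  after D1: wrote 3B at 0x09 = 107a36
  after D2: wrote 2B at 0x13 = 0bbd
  after D3: wrote 2B at 0x0a = 36a0
  after D4: wrote 3B at 0x14 = 107a36
  after D5: wrote 3B at 0x0c = 49d29b
query mem[0x09]=0x10, mem[0x19]=0xa3, mem[0x0a]=0x36, mem[0x13]=0x0b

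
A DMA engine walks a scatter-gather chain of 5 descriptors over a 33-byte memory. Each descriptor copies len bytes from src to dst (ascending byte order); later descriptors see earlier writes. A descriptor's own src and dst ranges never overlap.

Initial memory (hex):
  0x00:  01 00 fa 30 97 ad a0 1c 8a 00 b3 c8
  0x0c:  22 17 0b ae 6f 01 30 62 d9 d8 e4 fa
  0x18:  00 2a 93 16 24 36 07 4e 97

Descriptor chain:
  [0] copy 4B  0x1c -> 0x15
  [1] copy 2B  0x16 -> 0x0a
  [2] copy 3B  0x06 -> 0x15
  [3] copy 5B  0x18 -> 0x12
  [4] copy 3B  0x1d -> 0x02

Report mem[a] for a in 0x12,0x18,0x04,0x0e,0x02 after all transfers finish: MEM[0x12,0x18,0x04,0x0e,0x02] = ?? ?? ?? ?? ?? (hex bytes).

MEM[0x12,0x18,0x04,0x0e,0x02] = 4e 4e 4e 0b 36

[0] 0x1c->0x15 len=4 : 24 36 07 4e
[1] 0x16->0x0a len=2 : 36 07
[2] 0x06->0x15 len=3 : a0 1c 8a
[3] 0x18->0x12 len=5 : 4e 2a 93 16 24
[4] 0x1d->0x02 len=3 : 36 07 4e
query mem[0x12]=0x4e, mem[0x18]=0x4e, mem[0x04]=0x4e, mem[0x0e]=0x0b, mem[0x02]=0x36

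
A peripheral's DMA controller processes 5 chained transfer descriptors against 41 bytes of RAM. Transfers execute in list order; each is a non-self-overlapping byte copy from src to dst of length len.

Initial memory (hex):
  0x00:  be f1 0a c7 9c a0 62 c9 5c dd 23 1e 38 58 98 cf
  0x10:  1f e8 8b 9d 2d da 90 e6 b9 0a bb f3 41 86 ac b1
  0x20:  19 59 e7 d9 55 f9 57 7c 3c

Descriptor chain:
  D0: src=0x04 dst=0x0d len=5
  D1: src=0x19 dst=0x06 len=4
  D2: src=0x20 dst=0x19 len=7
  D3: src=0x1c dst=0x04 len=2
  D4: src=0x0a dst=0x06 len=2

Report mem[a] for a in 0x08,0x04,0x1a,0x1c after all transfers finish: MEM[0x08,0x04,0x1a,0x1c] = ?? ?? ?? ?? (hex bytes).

#0 dst[0x0d+5] := {0x9c,0xa0,0x62,0xc9,0x5c}
#1 dst[0x06+4] := {0x0a,0xbb,0xf3,0x41}
#2 dst[0x19+7] := {0x19,0x59,0xe7,0xd9,0x55,0xf9,0x57}
#3 dst[0x04+2] := {0xd9,0x55}
#4 dst[0x06+2] := {0x23,0x1e}
query mem[0x08]=0xf3, mem[0x04]=0xd9, mem[0x1a]=0x59, mem[0x1c]=0xd9

MEM[0x08,0x04,0x1a,0x1c] = f3 d9 59 d9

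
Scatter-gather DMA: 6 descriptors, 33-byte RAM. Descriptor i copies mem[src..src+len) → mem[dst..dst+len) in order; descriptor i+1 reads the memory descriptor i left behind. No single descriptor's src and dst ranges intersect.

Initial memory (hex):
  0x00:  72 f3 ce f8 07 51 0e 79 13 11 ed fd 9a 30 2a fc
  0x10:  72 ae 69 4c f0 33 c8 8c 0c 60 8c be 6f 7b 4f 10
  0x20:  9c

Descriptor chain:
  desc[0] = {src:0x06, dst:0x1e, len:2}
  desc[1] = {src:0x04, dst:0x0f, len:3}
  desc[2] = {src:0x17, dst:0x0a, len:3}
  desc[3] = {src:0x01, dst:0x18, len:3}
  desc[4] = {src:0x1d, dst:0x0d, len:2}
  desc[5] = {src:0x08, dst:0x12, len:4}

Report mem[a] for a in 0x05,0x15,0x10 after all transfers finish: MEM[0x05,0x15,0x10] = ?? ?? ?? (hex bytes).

MEM[0x05,0x15,0x10] = 51 0c 51

[0] 0x06->0x1e len=2 : 0e 79
[1] 0x04->0x0f len=3 : 07 51 0e
[2] 0x17->0x0a len=3 : 8c 0c 60
[3] 0x01->0x18 len=3 : f3 ce f8
[4] 0x1d->0x0d len=2 : 7b 0e
[5] 0x08->0x12 len=4 : 13 11 8c 0c
query mem[0x05]=0x51, mem[0x15]=0x0c, mem[0x10]=0x51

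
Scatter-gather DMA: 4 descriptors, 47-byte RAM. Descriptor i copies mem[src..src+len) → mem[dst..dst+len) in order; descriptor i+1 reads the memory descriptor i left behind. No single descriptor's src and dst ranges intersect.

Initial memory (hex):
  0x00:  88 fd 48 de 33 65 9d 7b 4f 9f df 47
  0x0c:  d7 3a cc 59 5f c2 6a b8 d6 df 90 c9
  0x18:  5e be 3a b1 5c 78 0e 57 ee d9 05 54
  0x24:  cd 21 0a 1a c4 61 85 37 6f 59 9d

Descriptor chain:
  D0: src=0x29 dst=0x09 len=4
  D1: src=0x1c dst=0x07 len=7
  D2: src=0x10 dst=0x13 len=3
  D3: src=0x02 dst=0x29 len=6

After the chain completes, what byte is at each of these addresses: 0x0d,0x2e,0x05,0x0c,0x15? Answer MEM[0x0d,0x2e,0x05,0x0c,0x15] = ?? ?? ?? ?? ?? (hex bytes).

MEM[0x0d,0x2e,0x05,0x0c,0x15] = 05 5c 65 d9 6a

[0] 0x29->0x09 len=4 : 61 85 37 6f
[1] 0x1c->0x07 len=7 : 5c 78 0e 57 ee d9 05
[2] 0x10->0x13 len=3 : 5f c2 6a
[3] 0x02->0x29 len=6 : 48 de 33 65 9d 5c
query mem[0x0d]=0x05, mem[0x2e]=0x5c, mem[0x05]=0x65, mem[0x0c]=0xd9, mem[0x15]=0x6a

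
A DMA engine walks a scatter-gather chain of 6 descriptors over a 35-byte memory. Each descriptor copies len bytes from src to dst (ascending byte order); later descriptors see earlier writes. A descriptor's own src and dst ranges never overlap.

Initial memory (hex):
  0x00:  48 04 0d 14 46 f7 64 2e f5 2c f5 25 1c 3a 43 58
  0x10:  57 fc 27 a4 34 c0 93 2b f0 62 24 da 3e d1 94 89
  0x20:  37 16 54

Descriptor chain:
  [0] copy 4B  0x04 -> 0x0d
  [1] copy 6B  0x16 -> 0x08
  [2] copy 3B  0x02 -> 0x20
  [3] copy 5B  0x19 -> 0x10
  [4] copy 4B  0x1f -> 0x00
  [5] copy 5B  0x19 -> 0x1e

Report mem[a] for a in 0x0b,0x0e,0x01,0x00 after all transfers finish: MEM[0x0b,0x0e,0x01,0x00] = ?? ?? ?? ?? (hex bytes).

#0 dst[0x0d+4] := {0x46,0xf7,0x64,0x2e}
#1 dst[0x08+6] := {0x93,0x2b,0xf0,0x62,0x24,0xda}
#2 dst[0x20+3] := {0x0d,0x14,0x46}
#3 dst[0x10+5] := {0x62,0x24,0xda,0x3e,0xd1}
#4 dst[0x00+4] := {0x89,0x0d,0x14,0x46}
#5 dst[0x1e+5] := {0x62,0x24,0xda,0x3e,0xd1}
query mem[0x0b]=0x62, mem[0x0e]=0xf7, mem[0x01]=0x0d, mem[0x00]=0x89

MEM[0x0b,0x0e,0x01,0x00] = 62 f7 0d 89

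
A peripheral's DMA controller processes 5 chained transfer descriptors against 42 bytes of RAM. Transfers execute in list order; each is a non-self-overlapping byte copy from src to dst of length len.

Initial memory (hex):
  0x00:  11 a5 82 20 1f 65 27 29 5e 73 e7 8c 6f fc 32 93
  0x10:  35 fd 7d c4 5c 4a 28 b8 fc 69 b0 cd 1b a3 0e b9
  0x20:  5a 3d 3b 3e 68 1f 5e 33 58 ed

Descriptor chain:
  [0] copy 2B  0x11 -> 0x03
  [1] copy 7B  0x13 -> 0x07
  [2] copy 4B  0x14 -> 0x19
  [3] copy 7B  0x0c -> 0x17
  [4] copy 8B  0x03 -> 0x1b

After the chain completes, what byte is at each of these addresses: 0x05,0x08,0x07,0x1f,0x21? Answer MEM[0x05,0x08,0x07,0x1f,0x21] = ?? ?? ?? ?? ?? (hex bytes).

  after D0: wrote 2B at 0x03 = fd7d
  after D1: wrote 7B at 0x07 = c45c4a28b8fc69
  after D2: wrote 4B at 0x19 = 5c4a28b8
  after D3: wrote 7B at 0x17 = fc69329335fd7d
  after D4: wrote 8B at 0x1b = fd7d6527c45c4a28
query mem[0x05]=0x65, mem[0x08]=0x5c, mem[0x07]=0xc4, mem[0x1f]=0xc4, mem[0x21]=0x4a

MEM[0x05,0x08,0x07,0x1f,0x21] = 65 5c c4 c4 4a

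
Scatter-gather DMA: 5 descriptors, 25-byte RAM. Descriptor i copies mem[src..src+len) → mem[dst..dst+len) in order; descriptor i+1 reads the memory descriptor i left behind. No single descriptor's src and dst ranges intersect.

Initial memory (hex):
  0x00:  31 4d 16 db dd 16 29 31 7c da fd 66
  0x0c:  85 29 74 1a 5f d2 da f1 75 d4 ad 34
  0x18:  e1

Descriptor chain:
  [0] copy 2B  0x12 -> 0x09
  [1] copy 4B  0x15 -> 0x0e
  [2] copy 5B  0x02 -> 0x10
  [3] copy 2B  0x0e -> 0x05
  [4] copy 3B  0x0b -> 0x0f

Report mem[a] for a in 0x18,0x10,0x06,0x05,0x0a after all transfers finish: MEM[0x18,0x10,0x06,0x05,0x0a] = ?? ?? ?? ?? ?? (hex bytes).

D0: mem[0x09..0x0a] <- [da f1]
D1: mem[0x0e..0x11] <- [d4 ad 34 e1]
D2: mem[0x10..0x14] <- [16 db dd 16 29]
D3: mem[0x05..0x06] <- [d4 ad]
D4: mem[0x0f..0x11] <- [66 85 29]
query mem[0x18]=0xe1, mem[0x10]=0x85, mem[0x06]=0xad, mem[0x05]=0xd4, mem[0x0a]=0xf1

MEM[0x18,0x10,0x06,0x05,0x0a] = e1 85 ad d4 f1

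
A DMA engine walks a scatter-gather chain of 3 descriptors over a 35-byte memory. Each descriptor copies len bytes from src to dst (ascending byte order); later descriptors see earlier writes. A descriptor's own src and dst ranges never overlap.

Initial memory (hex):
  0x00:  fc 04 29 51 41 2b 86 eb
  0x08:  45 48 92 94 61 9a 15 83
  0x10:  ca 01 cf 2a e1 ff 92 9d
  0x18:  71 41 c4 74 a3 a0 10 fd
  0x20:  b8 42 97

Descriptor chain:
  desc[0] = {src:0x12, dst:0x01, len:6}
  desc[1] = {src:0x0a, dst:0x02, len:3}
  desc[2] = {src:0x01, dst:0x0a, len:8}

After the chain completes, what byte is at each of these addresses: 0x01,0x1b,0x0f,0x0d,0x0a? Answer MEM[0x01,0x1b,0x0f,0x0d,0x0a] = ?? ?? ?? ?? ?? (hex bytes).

[0] 0x12->0x01 len=6 : cf 2a e1 ff 92 9d
[1] 0x0a->0x02 len=3 : 92 94 61
[2] 0x01->0x0a len=8 : cf 92 94 61 92 9d eb 45
query mem[0x01]=0xcf, mem[0x1b]=0x74, mem[0x0f]=0x9d, mem[0x0d]=0x61, mem[0x0a]=0xcf

MEM[0x01,0x1b,0x0f,0x0d,0x0a] = cf 74 9d 61 cf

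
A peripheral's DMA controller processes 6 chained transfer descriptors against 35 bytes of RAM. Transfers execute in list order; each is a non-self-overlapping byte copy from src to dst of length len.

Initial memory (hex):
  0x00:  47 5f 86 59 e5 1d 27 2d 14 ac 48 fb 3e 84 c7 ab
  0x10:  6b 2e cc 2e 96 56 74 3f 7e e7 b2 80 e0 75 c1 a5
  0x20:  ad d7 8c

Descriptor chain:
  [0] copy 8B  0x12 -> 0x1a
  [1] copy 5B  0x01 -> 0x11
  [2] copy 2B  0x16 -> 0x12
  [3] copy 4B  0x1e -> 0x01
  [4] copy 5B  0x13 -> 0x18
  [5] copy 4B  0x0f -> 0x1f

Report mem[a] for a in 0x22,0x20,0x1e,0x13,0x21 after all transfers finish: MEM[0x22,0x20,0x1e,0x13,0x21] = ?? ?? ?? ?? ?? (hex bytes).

  after D0: wrote 8B at 0x1a = cc2e9656743f7ee7
  after D1: wrote 5B at 0x11 = 5f8659e51d
  after D2: wrote 2B at 0x12 = 743f
  after D3: wrote 4B at 0x01 = 743f7ee7
  after D4: wrote 5B at 0x18 = 3fe51d743f
  after D5: wrote 4B at 0x1f = ab6b5f74
query mem[0x22]=0x74, mem[0x20]=0x6b, mem[0x1e]=0x74, mem[0x13]=0x3f, mem[0x21]=0x5f

MEM[0x22,0x20,0x1e,0x13,0x21] = 74 6b 74 3f 5f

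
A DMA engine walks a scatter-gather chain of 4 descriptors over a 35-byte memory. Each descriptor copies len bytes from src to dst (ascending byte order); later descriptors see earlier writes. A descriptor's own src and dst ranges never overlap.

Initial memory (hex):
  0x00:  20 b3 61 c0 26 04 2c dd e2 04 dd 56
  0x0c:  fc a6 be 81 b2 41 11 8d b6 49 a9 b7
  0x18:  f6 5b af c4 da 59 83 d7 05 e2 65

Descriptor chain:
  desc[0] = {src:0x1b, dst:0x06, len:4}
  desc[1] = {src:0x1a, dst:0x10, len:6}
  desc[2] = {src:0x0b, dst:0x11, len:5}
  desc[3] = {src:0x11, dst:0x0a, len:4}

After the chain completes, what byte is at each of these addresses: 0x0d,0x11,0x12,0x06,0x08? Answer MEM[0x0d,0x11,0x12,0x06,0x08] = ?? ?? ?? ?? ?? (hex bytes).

[0] 0x1b->0x06 len=4 : c4 da 59 83
[1] 0x1a->0x10 len=6 : af c4 da 59 83 d7
[2] 0x0b->0x11 len=5 : 56 fc a6 be 81
[3] 0x11->0x0a len=4 : 56 fc a6 be
query mem[0x0d]=0xbe, mem[0x11]=0x56, mem[0x12]=0xfc, mem[0x06]=0xc4, mem[0x08]=0x59

MEM[0x0d,0x11,0x12,0x06,0x08] = be 56 fc c4 59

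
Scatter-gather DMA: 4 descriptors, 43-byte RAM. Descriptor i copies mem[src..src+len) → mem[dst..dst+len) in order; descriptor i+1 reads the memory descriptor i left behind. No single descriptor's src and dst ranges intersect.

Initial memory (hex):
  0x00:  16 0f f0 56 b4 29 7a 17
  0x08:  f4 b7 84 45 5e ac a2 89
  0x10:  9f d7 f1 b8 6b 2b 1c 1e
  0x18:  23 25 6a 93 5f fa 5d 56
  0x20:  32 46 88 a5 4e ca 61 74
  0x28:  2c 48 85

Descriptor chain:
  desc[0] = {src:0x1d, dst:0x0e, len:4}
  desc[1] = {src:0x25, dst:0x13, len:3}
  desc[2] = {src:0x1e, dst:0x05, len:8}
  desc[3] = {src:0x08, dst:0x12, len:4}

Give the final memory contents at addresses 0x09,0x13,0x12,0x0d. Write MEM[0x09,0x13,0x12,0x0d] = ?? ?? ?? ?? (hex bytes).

#0 dst[0x0e+4] := {0xfa,0x5d,0x56,0x32}
#1 dst[0x13+3] := {0xca,0x61,0x74}
#2 dst[0x05+8] := {0x5d,0x56,0x32,0x46,0x88,0xa5,0x4e,0xca}
#3 dst[0x12+4] := {0x46,0x88,0xa5,0x4e}
query mem[0x09]=0x88, mem[0x13]=0x88, mem[0x12]=0x46, mem[0x0d]=0xac

MEM[0x09,0x13,0x12,0x0d] = 88 88 46 ac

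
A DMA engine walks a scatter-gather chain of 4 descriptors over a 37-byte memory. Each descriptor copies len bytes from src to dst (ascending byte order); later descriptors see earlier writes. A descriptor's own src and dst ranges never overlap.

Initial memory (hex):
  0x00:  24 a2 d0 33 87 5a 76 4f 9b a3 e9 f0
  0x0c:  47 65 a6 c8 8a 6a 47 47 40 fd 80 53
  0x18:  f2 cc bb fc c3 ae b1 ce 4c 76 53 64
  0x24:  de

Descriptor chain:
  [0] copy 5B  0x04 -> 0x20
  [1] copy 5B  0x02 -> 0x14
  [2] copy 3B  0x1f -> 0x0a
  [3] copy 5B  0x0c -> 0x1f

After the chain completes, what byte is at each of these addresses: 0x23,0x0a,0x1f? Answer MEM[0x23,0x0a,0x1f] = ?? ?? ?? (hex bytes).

#0 dst[0x20+5] := {0x87,0x5a,0x76,0x4f,0x9b}
#1 dst[0x14+5] := {0xd0,0x33,0x87,0x5a,0x76}
#2 dst[0x0a+3] := {0xce,0x87,0x5a}
#3 dst[0x1f+5] := {0x5a,0x65,0xa6,0xc8,0x8a}
query mem[0x23]=0x8a, mem[0x0a]=0xce, mem[0x1f]=0x5a

MEM[0x23,0x0a,0x1f] = 8a ce 5a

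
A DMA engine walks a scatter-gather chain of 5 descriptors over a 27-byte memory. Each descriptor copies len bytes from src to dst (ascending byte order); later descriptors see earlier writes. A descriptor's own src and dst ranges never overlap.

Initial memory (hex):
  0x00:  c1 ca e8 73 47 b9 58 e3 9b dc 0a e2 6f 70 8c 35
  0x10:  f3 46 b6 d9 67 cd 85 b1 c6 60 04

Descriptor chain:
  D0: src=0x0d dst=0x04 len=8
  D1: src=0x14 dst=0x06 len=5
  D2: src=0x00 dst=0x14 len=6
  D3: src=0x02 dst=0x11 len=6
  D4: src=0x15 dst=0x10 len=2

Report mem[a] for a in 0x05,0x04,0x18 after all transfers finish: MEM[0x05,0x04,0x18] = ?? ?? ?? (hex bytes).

MEM[0x05,0x04,0x18] = 8c 70 70

#0 dst[0x04+8] := {0x70,0x8c,0x35,0xf3,0x46,0xb6,0xd9,0x67}
#1 dst[0x06+5] := {0x67,0xcd,0x85,0xb1,0xc6}
#2 dst[0x14+6] := {0xc1,0xca,0xe8,0x73,0x70,0x8c}
#3 dst[0x11+6] := {0xe8,0x73,0x70,0x8c,0x67,0xcd}
#4 dst[0x10+2] := {0x67,0xcd}
query mem[0x05]=0x8c, mem[0x04]=0x70, mem[0x18]=0x70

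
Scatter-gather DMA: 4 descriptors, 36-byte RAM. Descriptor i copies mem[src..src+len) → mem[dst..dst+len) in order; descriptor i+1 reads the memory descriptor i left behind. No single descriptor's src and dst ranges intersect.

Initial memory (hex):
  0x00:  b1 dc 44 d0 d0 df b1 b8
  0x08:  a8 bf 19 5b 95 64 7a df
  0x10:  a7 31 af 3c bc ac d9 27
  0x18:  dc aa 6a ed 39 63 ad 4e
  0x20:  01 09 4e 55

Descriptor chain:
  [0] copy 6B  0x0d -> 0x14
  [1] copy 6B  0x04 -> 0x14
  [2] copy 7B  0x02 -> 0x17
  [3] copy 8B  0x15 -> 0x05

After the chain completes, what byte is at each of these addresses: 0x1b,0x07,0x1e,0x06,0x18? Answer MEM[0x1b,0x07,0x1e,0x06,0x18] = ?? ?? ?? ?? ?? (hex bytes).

MEM[0x1b,0x07,0x1e,0x06,0x18] = b1 44 ad b1 d0

[0] 0x0d->0x14 len=6 : 64 7a df a7 31 af
[1] 0x04->0x14 len=6 : d0 df b1 b8 a8 bf
[2] 0x02->0x17 len=7 : 44 d0 d0 df b1 b8 a8
[3] 0x15->0x05 len=8 : df b1 44 d0 d0 df b1 b8
query mem[0x1b]=0xb1, mem[0x07]=0x44, mem[0x1e]=0xad, mem[0x06]=0xb1, mem[0x18]=0xd0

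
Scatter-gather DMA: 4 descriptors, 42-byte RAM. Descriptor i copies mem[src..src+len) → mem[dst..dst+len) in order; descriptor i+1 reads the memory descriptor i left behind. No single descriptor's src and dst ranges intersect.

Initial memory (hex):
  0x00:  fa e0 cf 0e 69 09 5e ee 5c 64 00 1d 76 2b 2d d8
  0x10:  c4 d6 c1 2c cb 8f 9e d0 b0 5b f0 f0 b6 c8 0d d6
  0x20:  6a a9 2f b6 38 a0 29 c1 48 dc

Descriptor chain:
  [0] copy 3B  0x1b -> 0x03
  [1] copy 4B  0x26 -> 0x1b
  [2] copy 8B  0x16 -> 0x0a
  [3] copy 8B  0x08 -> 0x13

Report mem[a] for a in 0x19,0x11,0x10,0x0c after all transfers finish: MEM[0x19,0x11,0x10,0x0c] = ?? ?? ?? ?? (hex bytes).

D0: mem[0x03..0x05] <- [f0 b6 c8]
D1: mem[0x1b..0x1e] <- [29 c1 48 dc]
D2: mem[0x0a..0x11] <- [9e d0 b0 5b f0 29 c1 48]
D3: mem[0x13..0x1a] <- [5c 64 9e d0 b0 5b f0 29]
query mem[0x19]=0xf0, mem[0x11]=0x48, mem[0x10]=0xc1, mem[0x0c]=0xb0

MEM[0x19,0x11,0x10,0x0c] = f0 48 c1 b0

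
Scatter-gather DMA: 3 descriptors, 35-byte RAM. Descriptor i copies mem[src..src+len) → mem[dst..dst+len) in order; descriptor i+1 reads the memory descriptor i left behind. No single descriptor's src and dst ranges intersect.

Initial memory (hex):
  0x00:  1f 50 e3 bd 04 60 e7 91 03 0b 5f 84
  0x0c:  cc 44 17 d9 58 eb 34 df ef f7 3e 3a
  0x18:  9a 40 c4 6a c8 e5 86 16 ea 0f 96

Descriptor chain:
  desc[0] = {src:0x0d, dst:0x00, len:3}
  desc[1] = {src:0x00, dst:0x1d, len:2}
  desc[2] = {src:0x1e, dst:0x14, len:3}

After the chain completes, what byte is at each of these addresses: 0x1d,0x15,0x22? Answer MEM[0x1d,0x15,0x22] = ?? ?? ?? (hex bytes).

D0: mem[0x00..0x02] <- [44 17 d9]
D1: mem[0x1d..0x1e] <- [44 17]
D2: mem[0x14..0x16] <- [17 16 ea]
query mem[0x1d]=0x44, mem[0x15]=0x16, mem[0x22]=0x96

MEM[0x1d,0x15,0x22] = 44 16 96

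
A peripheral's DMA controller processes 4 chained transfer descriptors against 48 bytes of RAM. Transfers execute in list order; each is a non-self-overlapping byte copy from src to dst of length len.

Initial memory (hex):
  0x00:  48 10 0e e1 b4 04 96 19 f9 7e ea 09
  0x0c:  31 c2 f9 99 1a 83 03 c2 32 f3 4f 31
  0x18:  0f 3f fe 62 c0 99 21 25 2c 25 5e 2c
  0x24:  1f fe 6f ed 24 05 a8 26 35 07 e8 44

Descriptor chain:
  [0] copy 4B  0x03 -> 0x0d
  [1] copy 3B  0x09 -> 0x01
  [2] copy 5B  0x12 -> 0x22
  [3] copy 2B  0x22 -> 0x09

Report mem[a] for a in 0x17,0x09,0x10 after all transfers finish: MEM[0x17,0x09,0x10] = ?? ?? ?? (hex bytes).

[0] 0x03->0x0d len=4 : e1 b4 04 96
[1] 0x09->0x01 len=3 : 7e ea 09
[2] 0x12->0x22 len=5 : 03 c2 32 f3 4f
[3] 0x22->0x09 len=2 : 03 c2
query mem[0x17]=0x31, mem[0x09]=0x03, mem[0x10]=0x96

MEM[0x17,0x09,0x10] = 31 03 96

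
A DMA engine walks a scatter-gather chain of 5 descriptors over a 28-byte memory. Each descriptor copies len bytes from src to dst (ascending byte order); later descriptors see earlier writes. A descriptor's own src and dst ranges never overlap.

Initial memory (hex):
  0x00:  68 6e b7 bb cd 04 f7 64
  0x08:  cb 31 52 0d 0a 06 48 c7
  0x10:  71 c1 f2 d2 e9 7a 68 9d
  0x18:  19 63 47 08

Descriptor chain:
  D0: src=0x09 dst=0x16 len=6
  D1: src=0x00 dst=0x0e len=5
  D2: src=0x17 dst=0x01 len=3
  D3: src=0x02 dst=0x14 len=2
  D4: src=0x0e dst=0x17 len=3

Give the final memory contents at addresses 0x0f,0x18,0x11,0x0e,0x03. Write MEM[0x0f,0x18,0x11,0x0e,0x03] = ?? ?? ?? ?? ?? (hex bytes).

MEM[0x0f,0x18,0x11,0x0e,0x03] = 6e 6e bb 68 0a

[0] 0x09->0x16 len=6 : 31 52 0d 0a 06 48
[1] 0x00->0x0e len=5 : 68 6e b7 bb cd
[2] 0x17->0x01 len=3 : 52 0d 0a
[3] 0x02->0x14 len=2 : 0d 0a
[4] 0x0e->0x17 len=3 : 68 6e b7
query mem[0x0f]=0x6e, mem[0x18]=0x6e, mem[0x11]=0xbb, mem[0x0e]=0x68, mem[0x03]=0x0a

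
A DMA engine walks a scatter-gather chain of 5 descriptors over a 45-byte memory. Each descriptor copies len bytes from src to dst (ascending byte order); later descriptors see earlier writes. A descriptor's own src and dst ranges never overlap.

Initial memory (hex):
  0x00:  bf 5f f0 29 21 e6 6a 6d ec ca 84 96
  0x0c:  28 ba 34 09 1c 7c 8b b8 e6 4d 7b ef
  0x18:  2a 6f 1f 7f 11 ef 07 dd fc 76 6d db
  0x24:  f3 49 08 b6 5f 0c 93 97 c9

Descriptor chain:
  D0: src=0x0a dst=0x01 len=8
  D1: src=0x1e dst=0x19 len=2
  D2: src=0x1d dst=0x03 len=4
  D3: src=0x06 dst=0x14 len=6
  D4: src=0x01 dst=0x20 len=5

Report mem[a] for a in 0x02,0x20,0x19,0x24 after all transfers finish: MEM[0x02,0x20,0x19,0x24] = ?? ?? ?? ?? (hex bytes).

#0 dst[0x01+8] := {0x84,0x96,0x28,0xba,0x34,0x09,0x1c,0x7c}
#1 dst[0x19+2] := {0x07,0xdd}
#2 dst[0x03+4] := {0xef,0x07,0xdd,0xfc}
#3 dst[0x14+6] := {0xfc,0x1c,0x7c,0xca,0x84,0x96}
#4 dst[0x20+5] := {0x84,0x96,0xef,0x07,0xdd}
query mem[0x02]=0x96, mem[0x20]=0x84, mem[0x19]=0x96, mem[0x24]=0xdd

MEM[0x02,0x20,0x19,0x24] = 96 84 96 dd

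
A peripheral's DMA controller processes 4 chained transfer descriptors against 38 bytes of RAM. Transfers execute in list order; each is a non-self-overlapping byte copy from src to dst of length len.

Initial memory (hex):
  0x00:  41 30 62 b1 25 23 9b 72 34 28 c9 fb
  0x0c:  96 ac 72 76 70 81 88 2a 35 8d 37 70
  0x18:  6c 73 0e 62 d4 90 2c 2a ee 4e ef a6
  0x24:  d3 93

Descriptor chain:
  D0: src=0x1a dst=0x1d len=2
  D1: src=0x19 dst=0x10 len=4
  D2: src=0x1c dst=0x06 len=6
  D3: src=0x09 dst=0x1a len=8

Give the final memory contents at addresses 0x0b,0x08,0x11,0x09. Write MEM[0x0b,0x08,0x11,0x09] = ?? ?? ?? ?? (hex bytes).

[0] 0x1a->0x1d len=2 : 0e 62
[1] 0x19->0x10 len=4 : 73 0e 62 d4
[2] 0x1c->0x06 len=6 : d4 0e 62 2a ee 4e
[3] 0x09->0x1a len=8 : 2a ee 4e 96 ac 72 76 73
query mem[0x0b]=0x4e, mem[0x08]=0x62, mem[0x11]=0x0e, mem[0x09]=0x2a

MEM[0x0b,0x08,0x11,0x09] = 4e 62 0e 2a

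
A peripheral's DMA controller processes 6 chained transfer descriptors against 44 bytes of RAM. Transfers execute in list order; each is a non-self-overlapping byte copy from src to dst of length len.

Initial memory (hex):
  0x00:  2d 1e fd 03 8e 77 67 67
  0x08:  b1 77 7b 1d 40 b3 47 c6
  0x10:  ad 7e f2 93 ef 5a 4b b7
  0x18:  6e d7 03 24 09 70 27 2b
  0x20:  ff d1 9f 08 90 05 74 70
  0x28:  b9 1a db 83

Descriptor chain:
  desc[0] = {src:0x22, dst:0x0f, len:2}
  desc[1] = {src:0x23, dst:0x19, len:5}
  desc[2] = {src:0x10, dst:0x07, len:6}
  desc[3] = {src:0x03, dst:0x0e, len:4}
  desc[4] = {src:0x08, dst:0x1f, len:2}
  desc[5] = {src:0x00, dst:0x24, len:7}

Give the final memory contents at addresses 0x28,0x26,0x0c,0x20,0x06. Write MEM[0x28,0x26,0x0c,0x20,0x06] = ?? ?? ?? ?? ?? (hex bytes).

MEM[0x28,0x26,0x0c,0x20,0x06] = 8e fd 5a f2 67

#0 dst[0x0f+2] := {0x9f,0x08}
#1 dst[0x19+5] := {0x08,0x90,0x05,0x74,0x70}
#2 dst[0x07+6] := {0x08,0x7e,0xf2,0x93,0xef,0x5a}
#3 dst[0x0e+4] := {0x03,0x8e,0x77,0x67}
#4 dst[0x1f+2] := {0x7e,0xf2}
#5 dst[0x24+7] := {0x2d,0x1e,0xfd,0x03,0x8e,0x77,0x67}
query mem[0x28]=0x8e, mem[0x26]=0xfd, mem[0x0c]=0x5a, mem[0x20]=0xf2, mem[0x06]=0x67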